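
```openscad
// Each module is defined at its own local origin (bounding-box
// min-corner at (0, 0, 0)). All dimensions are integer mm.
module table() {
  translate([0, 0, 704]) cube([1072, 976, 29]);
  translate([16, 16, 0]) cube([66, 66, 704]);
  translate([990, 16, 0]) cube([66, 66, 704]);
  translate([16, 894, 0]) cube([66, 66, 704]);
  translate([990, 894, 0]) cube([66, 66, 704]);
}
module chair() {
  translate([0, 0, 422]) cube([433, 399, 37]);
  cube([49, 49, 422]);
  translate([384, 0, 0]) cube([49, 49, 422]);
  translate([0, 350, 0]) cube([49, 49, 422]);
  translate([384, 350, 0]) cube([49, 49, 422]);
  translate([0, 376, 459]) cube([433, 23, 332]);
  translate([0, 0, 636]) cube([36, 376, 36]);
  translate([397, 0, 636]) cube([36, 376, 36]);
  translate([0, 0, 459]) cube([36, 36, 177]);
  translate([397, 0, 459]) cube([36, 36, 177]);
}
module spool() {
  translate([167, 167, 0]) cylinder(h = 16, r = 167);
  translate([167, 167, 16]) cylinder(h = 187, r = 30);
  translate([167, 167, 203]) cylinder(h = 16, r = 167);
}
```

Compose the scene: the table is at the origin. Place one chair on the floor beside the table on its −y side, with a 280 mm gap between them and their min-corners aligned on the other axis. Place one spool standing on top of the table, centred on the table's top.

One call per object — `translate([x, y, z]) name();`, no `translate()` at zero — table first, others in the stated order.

table();
translate([0, -679, 0]) chair();
translate([369, 321, 733]) spool();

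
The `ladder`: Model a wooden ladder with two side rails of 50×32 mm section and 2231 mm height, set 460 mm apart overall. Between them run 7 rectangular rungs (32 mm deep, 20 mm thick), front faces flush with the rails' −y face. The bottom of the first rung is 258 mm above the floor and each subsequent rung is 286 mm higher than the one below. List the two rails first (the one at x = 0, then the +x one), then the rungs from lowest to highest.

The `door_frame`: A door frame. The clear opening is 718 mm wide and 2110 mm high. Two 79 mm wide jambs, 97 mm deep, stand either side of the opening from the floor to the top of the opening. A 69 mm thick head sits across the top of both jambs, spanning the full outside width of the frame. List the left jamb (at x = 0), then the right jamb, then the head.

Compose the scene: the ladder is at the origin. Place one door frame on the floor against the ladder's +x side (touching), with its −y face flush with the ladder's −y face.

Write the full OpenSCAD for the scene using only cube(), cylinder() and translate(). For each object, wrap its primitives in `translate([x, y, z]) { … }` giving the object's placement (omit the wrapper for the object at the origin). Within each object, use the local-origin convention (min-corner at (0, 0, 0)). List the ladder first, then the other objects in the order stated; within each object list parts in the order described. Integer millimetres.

cube([50, 32, 2231]);
translate([410, 0, 0]) cube([50, 32, 2231]);
translate([50, 0, 258]) cube([360, 32, 20]);
translate([50, 0, 544]) cube([360, 32, 20]);
translate([50, 0, 830]) cube([360, 32, 20]);
translate([50, 0, 1116]) cube([360, 32, 20]);
translate([50, 0, 1402]) cube([360, 32, 20]);
translate([50, 0, 1688]) cube([360, 32, 20]);
translate([50, 0, 1974]) cube([360, 32, 20]);
translate([460, 0, 0]) {
  cube([79, 97, 2110]);
  translate([797, 0, 0]) cube([79, 97, 2110]);
  translate([0, 0, 2110]) cube([876, 97, 69]);
}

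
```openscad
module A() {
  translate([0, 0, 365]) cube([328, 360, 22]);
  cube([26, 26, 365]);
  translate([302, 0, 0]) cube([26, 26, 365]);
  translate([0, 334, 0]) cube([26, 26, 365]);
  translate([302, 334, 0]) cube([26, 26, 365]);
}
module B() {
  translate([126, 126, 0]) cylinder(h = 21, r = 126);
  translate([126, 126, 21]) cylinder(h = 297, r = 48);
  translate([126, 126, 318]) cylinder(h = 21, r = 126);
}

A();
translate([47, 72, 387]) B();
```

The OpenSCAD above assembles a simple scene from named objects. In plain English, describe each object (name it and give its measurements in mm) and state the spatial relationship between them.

A is a four-legged stool. The seat is a 328×360×22 mm slab whose top surface is at z = 387 mm; four square legs, each 26×26 mm in cross-section, run from the floor (z = 0) to the underside of the seat, each flush with a corner of the seat.

B is a spool: two coaxial disc flanges of radius 126 mm and thickness 21 mm, joined by a core cylinder of radius 48 mm and height 297 mm. The lower flange rests on z = 0 and the three cylinders share a vertical axis.

The spool is on top of the stool.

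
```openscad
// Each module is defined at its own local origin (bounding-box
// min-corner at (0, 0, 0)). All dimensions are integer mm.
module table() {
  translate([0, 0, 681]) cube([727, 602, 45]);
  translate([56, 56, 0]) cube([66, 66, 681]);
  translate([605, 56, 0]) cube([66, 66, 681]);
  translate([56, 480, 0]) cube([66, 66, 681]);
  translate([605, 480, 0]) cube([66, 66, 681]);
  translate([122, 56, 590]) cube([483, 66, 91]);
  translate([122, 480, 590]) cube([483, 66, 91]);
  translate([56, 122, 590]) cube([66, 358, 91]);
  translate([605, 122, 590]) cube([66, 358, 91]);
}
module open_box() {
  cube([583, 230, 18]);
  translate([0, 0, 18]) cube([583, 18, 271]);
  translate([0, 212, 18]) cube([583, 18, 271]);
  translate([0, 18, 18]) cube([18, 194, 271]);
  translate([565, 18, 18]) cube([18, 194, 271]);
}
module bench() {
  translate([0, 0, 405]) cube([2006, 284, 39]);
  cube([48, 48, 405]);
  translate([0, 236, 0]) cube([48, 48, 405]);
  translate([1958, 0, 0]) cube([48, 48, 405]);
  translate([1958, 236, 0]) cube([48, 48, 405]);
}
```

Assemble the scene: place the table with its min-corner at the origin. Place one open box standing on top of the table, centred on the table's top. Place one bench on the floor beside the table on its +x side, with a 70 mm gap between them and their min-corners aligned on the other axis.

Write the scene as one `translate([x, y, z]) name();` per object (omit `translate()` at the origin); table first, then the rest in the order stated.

table();
translate([72, 186, 726]) open_box();
translate([797, 0, 0]) bench();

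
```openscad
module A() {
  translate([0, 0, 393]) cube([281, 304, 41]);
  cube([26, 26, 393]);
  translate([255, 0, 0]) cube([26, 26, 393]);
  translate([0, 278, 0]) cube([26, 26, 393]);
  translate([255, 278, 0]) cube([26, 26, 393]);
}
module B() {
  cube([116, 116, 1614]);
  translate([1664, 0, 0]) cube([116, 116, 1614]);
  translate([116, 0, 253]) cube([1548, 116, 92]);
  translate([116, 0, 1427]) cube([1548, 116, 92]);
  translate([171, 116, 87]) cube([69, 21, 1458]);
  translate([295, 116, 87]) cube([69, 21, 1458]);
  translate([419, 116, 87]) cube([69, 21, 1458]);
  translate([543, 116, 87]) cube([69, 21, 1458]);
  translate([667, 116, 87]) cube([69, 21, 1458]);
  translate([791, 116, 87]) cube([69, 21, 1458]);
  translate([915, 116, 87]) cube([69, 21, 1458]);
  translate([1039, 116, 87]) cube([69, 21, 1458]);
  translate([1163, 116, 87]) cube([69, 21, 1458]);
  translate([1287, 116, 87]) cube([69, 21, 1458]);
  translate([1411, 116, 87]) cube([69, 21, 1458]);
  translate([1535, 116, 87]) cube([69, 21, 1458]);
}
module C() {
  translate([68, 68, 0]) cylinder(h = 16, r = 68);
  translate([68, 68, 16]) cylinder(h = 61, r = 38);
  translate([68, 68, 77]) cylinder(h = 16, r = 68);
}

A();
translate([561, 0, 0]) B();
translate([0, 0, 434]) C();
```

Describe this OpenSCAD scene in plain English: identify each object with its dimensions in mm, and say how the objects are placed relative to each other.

A is a four-legged stool. The seat is 281×304 mm, 41 mm thick, top at z = 434 mm. It stands on four square legs, each 26×26 mm in cross-section, from z = 0 to the seat underside, each flush with a corner of the seat.

B is a fence section. Two 116×116 mm posts, 1614 mm tall, stand on the floor with a clear span of 1548 mm between their inner faces. Two horizontal rails of 116×92 mm section span the gap between the posts with their undersides at z = 253 mm and z = 1427 mm, flush with the posts' −y face. 12 pickets, each 69 mm wide, 21 mm thick and 1458 mm tall, are fixed to the +y face of the rails with their bottoms at z = 87 mm, evenly spaced across the span with equal gaps (rounded down to the nearest mm) at the −x end and between each pair — any rounding remainder accumulates at the +x end.

C is a spool: two coaxial disc flanges of radius 68 mm and thickness 16 mm, joined by a core cylinder of radius 38 mm and height 61 mm. The lower flange rests on z = 0 and the three cylinders share a vertical axis.

The fence section is on the floor beside the stool on its +x side. The spool is on top of the stool.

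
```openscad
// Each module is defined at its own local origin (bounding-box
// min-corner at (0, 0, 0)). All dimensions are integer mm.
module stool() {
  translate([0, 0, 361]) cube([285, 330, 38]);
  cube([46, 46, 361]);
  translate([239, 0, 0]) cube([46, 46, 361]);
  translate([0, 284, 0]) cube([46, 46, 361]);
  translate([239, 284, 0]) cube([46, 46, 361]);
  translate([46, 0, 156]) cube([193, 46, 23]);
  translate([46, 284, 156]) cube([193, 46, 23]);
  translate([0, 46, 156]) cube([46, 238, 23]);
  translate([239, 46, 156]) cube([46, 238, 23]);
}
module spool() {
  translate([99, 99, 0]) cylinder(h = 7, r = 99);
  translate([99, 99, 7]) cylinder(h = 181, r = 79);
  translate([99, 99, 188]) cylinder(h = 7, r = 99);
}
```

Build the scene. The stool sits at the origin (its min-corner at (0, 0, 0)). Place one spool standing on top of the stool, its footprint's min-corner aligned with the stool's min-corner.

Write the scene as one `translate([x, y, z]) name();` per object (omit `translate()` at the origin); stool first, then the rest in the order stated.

stool();
translate([0, 0, 399]) spool();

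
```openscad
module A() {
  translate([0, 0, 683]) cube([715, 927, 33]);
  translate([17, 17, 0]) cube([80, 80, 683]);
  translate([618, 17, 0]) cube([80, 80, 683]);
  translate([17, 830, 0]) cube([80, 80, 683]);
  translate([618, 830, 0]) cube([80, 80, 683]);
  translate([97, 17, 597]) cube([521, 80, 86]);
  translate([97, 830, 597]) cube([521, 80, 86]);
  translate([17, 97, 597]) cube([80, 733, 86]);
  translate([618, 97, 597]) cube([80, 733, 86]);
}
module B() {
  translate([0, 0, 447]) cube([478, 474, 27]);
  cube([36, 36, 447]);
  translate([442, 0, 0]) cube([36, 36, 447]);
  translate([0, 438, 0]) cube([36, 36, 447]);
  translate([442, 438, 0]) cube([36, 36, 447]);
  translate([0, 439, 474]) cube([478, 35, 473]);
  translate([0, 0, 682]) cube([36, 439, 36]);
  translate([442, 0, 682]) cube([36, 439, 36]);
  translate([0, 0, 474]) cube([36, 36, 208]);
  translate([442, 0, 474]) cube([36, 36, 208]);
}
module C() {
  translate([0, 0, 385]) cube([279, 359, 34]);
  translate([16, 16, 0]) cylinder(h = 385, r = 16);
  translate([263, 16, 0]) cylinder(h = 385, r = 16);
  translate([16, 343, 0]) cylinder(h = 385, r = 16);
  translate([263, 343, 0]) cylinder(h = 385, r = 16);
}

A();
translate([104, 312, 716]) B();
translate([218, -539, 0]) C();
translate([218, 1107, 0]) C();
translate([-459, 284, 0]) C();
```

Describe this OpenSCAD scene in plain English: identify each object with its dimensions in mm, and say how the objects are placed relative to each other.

A is a table with a 715×927 mm rectangular top, 33 mm thick, top surface at z = 716 mm, supported by four 80×80 mm square legs, each inset 17 mm from the nearest pair of top edges, running from the floor. Four apron rails, 80 mm thick and 86 mm tall, run between adjacent legs with their top edges flush with the underside of the top and their outer faces flush with the legs' outer faces.

B is a chair. The seat is a 478×474×27 mm slab with its top at z = 474 mm, on four 36×36 mm corner legs (flush with the seat edges, standing on z = 0). A flat backrest 35 mm thick, 473 mm tall, spans the full seat width and rises from the seat top along its +y edge, rear face flush with the rear of the seat. Two armrests of 36×36 mm section run along each side from the seat's front edge to the front of the backrest, top faces 244 mm above the seat top and outer faces flush with the seat's x-edges; a 36×36 mm post under the front of each armrest stands on the seat at the front corner.

C is a simple wooden stool: a rectangular seat 279 mm (x) by 359 mm (y), 34 mm thick, top face at z = 419 mm, on four round legs, each 32 mm in diameter. The legs rest on z = 0, each leg's axis is inset half a diameter from the nearest pair of seat edges (so the leg's bounding box is flush with the corner).

The chair is on top of the table. Three stools sit around the table at the −y, +y, −x sides.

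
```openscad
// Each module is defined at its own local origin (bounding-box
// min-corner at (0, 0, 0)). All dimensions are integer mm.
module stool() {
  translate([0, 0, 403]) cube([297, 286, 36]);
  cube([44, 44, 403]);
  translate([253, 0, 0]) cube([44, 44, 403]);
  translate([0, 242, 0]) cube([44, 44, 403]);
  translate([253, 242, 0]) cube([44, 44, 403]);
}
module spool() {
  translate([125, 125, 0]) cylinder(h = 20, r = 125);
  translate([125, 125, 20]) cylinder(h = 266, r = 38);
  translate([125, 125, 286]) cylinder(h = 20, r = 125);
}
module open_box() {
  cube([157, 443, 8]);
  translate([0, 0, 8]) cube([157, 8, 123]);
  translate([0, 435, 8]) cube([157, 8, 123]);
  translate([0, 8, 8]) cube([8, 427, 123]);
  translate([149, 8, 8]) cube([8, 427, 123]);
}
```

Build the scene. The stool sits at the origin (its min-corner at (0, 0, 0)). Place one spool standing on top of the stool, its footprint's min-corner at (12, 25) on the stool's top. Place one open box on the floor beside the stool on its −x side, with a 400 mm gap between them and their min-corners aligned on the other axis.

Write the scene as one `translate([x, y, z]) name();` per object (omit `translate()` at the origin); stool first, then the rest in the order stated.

stool();
translate([12, 25, 439]) spool();
translate([-557, 0, 0]) open_box();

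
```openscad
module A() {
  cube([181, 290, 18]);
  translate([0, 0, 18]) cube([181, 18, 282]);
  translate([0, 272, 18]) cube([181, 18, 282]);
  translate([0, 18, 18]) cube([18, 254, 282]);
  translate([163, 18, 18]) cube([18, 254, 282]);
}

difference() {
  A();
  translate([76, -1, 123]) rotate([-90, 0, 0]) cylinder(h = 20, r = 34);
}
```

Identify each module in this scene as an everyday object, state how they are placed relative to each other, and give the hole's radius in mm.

The subtracted cylinder has r = 34 mm.

A is an open box. The open box has a circular hole through its front wall. The hole's radius is 34 mm.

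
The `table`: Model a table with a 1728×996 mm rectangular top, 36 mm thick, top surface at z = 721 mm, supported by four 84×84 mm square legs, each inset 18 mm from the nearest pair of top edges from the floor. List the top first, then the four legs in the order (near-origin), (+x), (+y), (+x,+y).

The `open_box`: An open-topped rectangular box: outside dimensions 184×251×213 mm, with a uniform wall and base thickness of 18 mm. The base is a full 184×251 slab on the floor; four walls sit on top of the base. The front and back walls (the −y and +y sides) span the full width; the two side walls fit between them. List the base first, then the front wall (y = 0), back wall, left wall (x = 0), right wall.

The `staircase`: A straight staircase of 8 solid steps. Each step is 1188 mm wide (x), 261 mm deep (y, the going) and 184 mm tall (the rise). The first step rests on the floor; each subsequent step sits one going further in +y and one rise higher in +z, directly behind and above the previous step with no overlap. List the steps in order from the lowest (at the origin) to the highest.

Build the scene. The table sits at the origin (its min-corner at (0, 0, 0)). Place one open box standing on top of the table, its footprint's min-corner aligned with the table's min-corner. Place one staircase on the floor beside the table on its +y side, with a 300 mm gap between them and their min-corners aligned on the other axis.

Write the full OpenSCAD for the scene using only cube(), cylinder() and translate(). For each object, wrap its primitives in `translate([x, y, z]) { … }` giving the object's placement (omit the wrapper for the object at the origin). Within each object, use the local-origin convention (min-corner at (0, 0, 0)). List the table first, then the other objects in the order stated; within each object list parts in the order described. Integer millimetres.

translate([0, 0, 685]) cube([1728, 996, 36]);
translate([18, 18, 0]) cube([84, 84, 685]);
translate([1626, 18, 0]) cube([84, 84, 685]);
translate([18, 894, 0]) cube([84, 84, 685]);
translate([1626, 894, 0]) cube([84, 84, 685]);
translate([0, 0, 721]) {
  cube([184, 251, 18]);
  translate([0, 0, 18]) cube([184, 18, 195]);
  translate([0, 233, 18]) cube([184, 18, 195]);
  translate([0, 18, 18]) cube([18, 215, 195]);
  translate([166, 18, 18]) cube([18, 215, 195]);
}
translate([0, 1296, 0]) {
  cube([1188, 261, 184]);
  translate([0, 261, 184]) cube([1188, 261, 184]);
  translate([0, 522, 368]) cube([1188, 261, 184]);
  translate([0, 783, 552]) cube([1188, 261, 184]);
  translate([0, 1044, 736]) cube([1188, 261, 184]);
  translate([0, 1305, 920]) cube([1188, 261, 184]);
  translate([0, 1566, 1104]) cube([1188, 261, 184]);
  translate([0, 1827, 1288]) cube([1188, 261, 184]);
}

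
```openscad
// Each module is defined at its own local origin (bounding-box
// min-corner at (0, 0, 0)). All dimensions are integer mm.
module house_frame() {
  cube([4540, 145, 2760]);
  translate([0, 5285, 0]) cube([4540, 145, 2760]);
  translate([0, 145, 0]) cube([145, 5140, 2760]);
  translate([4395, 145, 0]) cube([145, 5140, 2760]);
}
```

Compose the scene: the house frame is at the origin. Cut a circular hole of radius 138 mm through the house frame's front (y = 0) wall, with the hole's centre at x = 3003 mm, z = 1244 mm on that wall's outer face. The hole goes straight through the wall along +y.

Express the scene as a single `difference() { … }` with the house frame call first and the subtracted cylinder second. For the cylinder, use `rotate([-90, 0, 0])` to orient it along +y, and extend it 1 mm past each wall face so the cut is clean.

difference() {
  house_frame();
  translate([3003, -1, 1244]) rotate([-90, 0, 0]) cylinder(h = 147, r = 138);
}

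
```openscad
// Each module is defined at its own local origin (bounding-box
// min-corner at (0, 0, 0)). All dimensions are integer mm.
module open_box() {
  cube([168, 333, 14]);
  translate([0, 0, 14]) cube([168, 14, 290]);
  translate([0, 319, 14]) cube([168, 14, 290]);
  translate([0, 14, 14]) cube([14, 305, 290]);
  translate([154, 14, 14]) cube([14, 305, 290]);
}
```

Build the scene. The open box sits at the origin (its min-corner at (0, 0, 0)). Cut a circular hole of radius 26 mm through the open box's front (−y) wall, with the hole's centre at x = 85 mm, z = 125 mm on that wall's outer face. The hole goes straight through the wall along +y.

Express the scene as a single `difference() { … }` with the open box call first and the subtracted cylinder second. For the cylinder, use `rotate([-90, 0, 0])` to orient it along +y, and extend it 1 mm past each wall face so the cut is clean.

difference() {
  open_box();
  translate([85, -1, 125]) rotate([-90, 0, 0]) cylinder(h = 16, r = 26);
}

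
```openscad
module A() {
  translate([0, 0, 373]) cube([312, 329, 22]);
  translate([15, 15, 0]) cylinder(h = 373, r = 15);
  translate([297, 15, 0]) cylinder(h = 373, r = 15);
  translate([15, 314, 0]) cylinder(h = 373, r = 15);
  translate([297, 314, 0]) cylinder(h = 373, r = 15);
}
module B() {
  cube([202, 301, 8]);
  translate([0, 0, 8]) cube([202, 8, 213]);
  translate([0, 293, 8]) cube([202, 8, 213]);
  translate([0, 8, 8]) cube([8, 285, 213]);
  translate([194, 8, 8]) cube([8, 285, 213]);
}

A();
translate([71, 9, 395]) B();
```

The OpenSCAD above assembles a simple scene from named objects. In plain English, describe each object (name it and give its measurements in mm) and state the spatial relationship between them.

A is a simple wooden stool: a rectangular seat 312 mm (x) by 329 mm (y), 22 mm thick, top face at z = 395 mm, on four round legs, each 30 mm in diameter. The legs rest on z = 0, each leg's axis is inset half a diameter from the nearest pair of seat edges (so the leg's bounding box is flush with the corner).

B is an open storage box with external size 202×301×221 mm and wall thickness 8 mm (the base is also 8 mm thick). The base covers the whole footprint; the four walls stand on the base, with the y-facing walls full-width and the x-facing walls fitting between their inner faces.

The open box is on top of the stool.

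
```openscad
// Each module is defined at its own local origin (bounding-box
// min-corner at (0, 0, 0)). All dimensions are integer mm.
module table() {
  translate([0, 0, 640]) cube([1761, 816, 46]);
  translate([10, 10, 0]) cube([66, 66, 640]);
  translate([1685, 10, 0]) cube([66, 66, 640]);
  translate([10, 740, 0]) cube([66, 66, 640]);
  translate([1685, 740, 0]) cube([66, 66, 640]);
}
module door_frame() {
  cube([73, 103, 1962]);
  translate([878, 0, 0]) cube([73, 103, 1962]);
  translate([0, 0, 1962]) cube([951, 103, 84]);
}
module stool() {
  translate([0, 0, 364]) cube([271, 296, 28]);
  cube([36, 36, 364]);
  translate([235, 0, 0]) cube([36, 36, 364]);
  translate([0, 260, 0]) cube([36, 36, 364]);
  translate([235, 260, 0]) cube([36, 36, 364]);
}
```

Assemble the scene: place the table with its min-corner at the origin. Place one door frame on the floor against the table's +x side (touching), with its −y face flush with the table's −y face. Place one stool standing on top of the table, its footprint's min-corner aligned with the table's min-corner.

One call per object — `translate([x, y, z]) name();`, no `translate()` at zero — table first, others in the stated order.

table();
translate([1761, 0, 0]) door_frame();
translate([0, 0, 686]) stool();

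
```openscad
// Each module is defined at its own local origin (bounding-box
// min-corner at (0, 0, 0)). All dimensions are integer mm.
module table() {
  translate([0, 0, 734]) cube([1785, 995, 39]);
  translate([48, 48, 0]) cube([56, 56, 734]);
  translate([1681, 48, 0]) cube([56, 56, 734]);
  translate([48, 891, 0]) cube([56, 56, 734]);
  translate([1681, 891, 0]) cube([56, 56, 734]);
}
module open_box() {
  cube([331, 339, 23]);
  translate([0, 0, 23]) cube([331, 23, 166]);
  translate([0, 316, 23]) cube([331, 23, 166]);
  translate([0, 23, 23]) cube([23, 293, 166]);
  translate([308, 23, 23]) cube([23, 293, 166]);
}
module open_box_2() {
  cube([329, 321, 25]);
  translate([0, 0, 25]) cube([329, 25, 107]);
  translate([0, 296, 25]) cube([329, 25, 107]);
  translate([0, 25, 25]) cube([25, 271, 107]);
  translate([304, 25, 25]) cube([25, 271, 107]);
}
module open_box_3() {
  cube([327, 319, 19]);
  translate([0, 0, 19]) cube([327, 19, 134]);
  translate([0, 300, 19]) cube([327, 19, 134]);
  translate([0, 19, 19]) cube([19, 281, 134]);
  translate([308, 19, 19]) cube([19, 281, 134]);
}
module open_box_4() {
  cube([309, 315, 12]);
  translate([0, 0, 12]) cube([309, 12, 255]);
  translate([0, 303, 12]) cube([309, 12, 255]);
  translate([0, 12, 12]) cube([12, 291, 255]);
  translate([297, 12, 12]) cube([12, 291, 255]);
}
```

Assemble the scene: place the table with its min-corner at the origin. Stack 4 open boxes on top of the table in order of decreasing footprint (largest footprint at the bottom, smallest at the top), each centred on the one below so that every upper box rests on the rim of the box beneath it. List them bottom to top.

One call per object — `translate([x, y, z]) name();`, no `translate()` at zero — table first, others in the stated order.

table();
translate([727, 328, 773]) open_box();
translate([728, 337, 962]) open_box_2();
translate([729, 338, 1094]) open_box_3();
translate([738, 340, 1247]) open_box_4();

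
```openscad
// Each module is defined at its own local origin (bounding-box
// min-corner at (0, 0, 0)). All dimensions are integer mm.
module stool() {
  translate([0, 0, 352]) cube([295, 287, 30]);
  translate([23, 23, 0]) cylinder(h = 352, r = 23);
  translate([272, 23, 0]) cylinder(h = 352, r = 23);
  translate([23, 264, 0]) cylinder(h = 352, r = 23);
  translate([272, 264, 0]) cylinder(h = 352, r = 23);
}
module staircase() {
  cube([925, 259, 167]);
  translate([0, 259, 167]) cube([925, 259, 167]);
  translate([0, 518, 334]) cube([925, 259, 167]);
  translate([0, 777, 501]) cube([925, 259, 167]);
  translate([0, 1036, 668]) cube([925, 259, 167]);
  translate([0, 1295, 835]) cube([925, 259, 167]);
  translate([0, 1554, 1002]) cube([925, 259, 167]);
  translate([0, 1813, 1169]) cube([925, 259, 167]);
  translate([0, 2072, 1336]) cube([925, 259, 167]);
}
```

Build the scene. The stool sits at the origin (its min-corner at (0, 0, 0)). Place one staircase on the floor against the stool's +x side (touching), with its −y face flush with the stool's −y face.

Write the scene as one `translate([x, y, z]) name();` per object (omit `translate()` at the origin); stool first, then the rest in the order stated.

stool();
translate([295, 0, 0]) staircase();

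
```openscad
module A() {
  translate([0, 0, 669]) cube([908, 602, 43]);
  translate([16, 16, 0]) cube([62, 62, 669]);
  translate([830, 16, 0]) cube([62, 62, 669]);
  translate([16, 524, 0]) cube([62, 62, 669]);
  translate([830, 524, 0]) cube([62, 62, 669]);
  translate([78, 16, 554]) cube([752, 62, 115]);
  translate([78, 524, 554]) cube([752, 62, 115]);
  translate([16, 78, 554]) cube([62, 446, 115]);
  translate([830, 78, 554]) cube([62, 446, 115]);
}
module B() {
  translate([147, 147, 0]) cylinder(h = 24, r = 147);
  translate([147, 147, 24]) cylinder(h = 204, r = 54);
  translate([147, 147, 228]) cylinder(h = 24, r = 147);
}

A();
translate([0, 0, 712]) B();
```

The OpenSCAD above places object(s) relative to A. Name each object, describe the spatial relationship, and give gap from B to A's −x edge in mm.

The spool's min-x is at 0; the table's min-x is 0; gap = 0 mm.

A is a table. B is a spool. The spool is on top of the table. The gap from the spool to the table's −x edge is 0 mm.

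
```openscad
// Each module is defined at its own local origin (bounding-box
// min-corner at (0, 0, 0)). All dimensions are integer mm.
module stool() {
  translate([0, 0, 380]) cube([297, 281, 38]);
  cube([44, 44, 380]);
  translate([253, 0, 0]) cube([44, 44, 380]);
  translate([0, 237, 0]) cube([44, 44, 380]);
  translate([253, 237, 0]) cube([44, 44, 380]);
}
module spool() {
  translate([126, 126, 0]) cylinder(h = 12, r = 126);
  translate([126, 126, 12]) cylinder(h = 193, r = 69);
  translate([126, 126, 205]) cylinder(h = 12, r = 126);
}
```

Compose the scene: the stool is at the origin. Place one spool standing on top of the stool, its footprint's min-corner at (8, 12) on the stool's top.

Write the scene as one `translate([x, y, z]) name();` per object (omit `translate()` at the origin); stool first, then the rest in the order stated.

stool();
translate([8, 12, 418]) spool();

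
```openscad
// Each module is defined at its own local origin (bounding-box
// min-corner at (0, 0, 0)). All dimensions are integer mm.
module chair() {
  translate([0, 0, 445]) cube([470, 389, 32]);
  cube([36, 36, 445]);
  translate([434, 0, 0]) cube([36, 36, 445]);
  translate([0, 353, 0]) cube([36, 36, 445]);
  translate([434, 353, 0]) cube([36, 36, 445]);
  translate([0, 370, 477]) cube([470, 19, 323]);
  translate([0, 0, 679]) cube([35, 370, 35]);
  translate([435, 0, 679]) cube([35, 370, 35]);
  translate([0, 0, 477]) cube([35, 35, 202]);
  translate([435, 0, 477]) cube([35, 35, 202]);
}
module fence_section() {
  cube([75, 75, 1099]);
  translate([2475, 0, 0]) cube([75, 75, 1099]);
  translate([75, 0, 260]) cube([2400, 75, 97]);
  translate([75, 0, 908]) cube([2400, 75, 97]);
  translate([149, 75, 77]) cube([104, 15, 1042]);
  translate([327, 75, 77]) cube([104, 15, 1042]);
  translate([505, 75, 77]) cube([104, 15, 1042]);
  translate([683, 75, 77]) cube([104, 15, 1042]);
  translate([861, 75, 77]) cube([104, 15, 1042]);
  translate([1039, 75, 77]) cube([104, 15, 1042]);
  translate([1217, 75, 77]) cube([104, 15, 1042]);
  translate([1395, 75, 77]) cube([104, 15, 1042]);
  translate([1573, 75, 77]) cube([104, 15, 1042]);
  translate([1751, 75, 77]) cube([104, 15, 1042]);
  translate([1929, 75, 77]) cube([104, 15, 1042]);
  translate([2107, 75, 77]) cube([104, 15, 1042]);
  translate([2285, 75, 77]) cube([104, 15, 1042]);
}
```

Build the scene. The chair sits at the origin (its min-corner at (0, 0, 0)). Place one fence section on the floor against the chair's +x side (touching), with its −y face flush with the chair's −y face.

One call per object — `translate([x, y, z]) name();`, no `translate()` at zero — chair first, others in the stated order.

chair();
translate([470, 0, 0]) fence_section();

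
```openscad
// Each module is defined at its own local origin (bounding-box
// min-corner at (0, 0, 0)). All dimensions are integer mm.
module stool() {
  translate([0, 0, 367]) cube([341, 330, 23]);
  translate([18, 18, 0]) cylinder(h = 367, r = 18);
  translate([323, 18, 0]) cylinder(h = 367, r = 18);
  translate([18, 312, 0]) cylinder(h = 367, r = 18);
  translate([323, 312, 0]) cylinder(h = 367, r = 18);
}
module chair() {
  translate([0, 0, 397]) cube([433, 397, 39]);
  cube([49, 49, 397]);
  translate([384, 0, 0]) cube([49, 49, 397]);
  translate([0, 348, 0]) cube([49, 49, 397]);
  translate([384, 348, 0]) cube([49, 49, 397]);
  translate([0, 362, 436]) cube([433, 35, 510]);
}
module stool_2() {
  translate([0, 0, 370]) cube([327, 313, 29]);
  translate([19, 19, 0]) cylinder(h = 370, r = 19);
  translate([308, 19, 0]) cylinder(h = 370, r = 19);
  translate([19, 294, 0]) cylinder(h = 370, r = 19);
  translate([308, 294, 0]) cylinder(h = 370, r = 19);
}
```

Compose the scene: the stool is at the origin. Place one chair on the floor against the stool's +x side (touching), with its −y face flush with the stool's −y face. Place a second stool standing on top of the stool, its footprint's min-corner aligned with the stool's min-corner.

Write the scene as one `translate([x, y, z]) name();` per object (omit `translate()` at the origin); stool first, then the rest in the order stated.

stool();
translate([341, 0, 0]) chair();
translate([0, 0, 390]) stool_2();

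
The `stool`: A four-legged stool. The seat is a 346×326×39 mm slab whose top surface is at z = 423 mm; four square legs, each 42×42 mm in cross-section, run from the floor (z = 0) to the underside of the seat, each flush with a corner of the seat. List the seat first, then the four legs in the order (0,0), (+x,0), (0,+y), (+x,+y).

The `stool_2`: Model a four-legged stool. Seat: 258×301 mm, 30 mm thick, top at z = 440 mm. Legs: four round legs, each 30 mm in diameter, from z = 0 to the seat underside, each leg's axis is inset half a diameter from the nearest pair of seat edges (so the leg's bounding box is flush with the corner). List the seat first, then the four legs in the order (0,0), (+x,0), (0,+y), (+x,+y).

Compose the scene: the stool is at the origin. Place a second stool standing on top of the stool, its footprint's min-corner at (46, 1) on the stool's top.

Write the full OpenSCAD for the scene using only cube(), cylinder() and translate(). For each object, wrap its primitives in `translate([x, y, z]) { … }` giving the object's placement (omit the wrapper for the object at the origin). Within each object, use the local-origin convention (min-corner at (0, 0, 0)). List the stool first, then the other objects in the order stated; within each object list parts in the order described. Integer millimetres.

translate([0, 0, 384]) cube([346, 326, 39]);
cube([42, 42, 384]);
translate([304, 0, 0]) cube([42, 42, 384]);
translate([0, 284, 0]) cube([42, 42, 384]);
translate([304, 284, 0]) cube([42, 42, 384]);
translate([46, 1, 423]) {
  translate([0, 0, 410]) cube([258, 301, 30]);
  translate([15, 15, 0]) cylinder(h = 410, r = 15);
  translate([243, 15, 0]) cylinder(h = 410, r = 15);
  translate([15, 286, 0]) cylinder(h = 410, r = 15);
  translate([243, 286, 0]) cylinder(h = 410, r = 15);
}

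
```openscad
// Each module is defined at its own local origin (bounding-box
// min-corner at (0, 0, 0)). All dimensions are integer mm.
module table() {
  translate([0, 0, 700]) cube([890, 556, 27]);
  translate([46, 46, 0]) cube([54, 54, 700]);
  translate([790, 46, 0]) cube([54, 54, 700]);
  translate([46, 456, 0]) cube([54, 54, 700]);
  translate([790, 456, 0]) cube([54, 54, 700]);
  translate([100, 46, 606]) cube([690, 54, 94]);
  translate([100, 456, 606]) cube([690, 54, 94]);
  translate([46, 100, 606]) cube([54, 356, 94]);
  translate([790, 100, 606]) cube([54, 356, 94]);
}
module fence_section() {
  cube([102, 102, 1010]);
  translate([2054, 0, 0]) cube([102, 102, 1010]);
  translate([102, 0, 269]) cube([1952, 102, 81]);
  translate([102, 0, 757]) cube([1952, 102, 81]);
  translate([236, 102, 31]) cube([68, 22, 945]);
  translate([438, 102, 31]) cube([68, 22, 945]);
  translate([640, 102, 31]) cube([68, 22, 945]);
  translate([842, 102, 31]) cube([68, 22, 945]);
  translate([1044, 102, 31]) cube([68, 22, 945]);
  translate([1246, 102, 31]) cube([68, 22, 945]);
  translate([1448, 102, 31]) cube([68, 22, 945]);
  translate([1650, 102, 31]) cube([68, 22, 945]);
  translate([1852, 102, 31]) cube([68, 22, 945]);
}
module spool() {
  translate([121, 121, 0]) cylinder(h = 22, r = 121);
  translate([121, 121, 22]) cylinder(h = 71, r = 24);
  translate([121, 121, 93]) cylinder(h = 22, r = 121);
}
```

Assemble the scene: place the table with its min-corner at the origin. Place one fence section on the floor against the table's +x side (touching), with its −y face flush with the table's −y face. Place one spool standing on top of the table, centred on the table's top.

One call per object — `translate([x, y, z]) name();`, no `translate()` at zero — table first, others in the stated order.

table();
translate([890, 0, 0]) fence_section();
translate([324, 157, 727]) spool();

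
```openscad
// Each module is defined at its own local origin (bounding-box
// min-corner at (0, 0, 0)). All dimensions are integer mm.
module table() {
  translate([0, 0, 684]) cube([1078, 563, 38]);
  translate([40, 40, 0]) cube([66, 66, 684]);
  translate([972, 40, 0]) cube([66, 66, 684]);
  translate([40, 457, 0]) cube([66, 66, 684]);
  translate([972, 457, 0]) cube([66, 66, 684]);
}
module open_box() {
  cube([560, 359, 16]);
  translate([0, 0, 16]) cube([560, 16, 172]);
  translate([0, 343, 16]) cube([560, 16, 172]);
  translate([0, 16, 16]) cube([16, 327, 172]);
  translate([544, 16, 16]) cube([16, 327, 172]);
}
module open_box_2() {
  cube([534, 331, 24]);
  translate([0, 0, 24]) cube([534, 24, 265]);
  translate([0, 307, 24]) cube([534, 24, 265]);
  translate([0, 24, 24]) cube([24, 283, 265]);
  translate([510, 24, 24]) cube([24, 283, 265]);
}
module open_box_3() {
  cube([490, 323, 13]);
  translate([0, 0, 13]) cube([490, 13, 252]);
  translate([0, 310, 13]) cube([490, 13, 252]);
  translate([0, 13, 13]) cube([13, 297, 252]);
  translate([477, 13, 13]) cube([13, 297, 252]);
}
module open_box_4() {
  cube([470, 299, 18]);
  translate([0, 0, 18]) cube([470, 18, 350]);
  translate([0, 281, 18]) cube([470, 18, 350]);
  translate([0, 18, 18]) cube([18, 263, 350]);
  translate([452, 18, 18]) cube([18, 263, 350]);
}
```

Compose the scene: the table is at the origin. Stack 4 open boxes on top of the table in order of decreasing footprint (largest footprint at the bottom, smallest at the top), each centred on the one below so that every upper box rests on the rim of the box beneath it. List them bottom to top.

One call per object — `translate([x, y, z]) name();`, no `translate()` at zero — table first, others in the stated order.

table();
translate([259, 102, 722]) open_box();
translate([272, 116, 910]) open_box_2();
translate([294, 120, 1199]) open_box_3();
translate([304, 132, 1464]) open_box_4();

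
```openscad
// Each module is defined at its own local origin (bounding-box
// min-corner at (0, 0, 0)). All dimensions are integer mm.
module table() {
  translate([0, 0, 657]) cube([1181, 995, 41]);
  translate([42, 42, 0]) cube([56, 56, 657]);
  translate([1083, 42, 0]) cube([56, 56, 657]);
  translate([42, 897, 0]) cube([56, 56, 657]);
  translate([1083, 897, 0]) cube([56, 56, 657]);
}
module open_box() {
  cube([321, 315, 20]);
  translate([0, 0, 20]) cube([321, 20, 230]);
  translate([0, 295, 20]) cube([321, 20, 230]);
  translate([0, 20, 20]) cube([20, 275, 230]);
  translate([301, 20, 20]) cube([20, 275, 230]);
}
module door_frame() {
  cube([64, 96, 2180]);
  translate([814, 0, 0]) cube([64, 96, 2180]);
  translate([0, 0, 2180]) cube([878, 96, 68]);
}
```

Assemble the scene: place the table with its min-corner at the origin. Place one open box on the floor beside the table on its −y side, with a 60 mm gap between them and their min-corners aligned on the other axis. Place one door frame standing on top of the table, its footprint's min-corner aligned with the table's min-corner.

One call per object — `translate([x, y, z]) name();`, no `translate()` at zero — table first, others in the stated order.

table();
translate([0, -375, 0]) open_box();
translate([0, 0, 698]) door_frame();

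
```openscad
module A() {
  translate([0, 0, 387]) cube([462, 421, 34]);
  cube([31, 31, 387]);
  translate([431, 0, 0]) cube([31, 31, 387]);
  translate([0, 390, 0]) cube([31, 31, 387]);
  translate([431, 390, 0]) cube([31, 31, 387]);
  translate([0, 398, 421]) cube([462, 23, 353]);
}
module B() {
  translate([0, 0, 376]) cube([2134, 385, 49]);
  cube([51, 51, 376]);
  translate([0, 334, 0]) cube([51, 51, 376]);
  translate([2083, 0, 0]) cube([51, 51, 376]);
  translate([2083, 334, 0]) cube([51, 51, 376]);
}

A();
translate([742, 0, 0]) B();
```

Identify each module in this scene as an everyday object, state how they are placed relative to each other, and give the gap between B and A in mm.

A is a chair. B is a bench. The bench is on the floor beside the chair on its +x side. The gap between the bench and the chair is 280 mm.

The bench's nearest face is 280 mm from the chair's +x face.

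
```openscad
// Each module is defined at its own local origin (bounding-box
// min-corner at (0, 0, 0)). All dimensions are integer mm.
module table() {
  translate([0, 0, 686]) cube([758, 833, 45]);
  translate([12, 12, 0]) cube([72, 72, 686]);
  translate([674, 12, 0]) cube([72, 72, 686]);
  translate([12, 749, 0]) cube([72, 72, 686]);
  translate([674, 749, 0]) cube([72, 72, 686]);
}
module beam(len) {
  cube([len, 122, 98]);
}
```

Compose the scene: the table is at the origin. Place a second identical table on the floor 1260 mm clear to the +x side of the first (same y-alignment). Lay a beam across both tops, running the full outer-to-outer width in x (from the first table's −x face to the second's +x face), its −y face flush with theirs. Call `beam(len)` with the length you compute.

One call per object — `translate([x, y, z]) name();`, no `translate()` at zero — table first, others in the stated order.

table();
translate([2018, 0, 0]) table();
translate([0, 0, 731]) beam(2776);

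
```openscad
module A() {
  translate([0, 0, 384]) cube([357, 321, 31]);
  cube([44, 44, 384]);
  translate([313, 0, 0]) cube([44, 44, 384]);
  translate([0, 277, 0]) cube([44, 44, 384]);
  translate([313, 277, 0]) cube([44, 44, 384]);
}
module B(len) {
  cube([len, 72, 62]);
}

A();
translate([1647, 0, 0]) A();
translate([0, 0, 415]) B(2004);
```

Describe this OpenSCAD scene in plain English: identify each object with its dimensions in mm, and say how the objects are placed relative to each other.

A is a simple wooden stool: a rectangular seat 357 mm (x) by 321 mm (y), 31 mm thick, top face at z = 415 mm, on four square legs, each 44×44 mm in cross-section. The legs rest on z = 0, each flush with a corner of the seat.

B is a rectangular beam 2004 mm long (x), 72 mm deep (y), 62 mm thick (z).

The beam spans the tops of two stools placed 1290 mm apart, resting at z = 415 mm.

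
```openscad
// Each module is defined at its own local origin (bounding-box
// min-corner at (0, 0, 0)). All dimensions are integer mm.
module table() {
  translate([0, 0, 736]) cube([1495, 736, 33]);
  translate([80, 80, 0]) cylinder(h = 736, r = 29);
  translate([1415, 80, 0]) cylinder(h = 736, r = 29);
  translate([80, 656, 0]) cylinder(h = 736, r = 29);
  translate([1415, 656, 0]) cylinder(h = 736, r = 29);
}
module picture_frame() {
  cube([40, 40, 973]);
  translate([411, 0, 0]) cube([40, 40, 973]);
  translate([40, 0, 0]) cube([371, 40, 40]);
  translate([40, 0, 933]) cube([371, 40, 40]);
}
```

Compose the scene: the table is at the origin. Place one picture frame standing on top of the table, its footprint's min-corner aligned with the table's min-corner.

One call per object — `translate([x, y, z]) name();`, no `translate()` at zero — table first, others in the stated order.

table();
translate([0, 0, 769]) picture_frame();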